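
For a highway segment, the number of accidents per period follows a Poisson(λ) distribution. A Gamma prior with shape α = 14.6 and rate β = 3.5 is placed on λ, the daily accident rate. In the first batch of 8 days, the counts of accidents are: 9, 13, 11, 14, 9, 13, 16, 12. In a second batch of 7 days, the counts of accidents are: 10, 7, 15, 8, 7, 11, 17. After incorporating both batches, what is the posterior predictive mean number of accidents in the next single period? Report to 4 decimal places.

With a Gamma(shape α, rate β) prior, the Poisson likelihood is conjugate: the posterior is Gamma(α + ΣXᵢ, β + n).
Batch 1: sum of counts S = 97 over n = 8 days.
After batch 1: Gamma(α+S, β+n) = Gamma(14.6+97, 3.5+8) = Gamma(111.6, 11.5).
Batch 2: sum of counts S = 75 over n = 7 days.
After batch 2: Gamma(α+S, β+n) = Gamma(111.6+75, 11.5+7) = Gamma(186.6, 18.5).
The predictive distribution for one future period is NegBinom with mean α/β = 10.0865.

10.0865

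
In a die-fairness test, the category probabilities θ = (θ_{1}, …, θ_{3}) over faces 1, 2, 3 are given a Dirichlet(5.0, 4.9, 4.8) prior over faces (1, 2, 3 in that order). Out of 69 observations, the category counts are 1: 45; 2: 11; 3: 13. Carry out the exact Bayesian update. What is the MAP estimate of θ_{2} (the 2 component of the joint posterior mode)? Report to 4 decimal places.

0.1846

The Dirichlet prior is conjugate to the Multinomial likelihood: each posterior αⱼ = prior αⱼ + observed count nⱼ.
Posterior concentration: (50.0, 15.9, 17.8), total = 83.7.
Joint mode component: (α_{2}−1)/(Σα−K) = 14.9/80.7 = 0.1846.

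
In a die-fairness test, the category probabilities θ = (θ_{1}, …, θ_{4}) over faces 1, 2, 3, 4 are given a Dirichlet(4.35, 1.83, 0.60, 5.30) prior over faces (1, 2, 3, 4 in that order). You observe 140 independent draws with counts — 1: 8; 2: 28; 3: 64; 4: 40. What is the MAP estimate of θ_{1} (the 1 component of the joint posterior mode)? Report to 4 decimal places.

0.0766

The Dirichlet prior is conjugate to the Multinomial likelihood: each posterior αⱼ = prior αⱼ + observed count nⱼ.
Posterior concentration: (12.35, 29.83, 64.60, 45.30), total = 152.08.
Joint mode component: (α_{1}−1)/(Σα−K) = 11.35/148.08 = 0.0766.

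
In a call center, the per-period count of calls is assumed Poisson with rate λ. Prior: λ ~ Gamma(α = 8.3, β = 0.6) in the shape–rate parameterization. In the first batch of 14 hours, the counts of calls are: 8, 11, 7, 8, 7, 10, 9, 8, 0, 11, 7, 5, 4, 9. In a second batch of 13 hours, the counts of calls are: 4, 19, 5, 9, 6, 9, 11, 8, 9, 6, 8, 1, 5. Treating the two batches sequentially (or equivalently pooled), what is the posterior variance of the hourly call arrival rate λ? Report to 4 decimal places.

0.2787

With a Gamma(shape α, rate β) prior, the Poisson likelihood is conjugate: the posterior is Gamma(α + ΣXᵢ, β + n).
Batch 1: sum of counts S = 104 over n = 14 hours.
After batch 1: Gamma(α+S, β+n) = Gamma(8.3+104, 0.6+14) = Gamma(112.3, 14.6).
Batch 2: sum of counts S = 100 over n = 13 hours.
After batch 2: Gamma(α+S, β+n) = Gamma(112.3+100, 14.6+13) = Gamma(212.3, 27.6).
Var = α/β² = 212.3/27.6² = 0.2787.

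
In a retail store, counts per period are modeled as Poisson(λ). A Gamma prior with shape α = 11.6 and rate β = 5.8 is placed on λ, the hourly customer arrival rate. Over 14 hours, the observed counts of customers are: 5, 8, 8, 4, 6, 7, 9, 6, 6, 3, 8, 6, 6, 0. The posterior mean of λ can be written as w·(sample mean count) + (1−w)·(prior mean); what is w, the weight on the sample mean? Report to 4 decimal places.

0.7071

With a Gamma(shape α, rate β) prior, the Poisson likelihood is conjugate: the posterior is Gamma(α + ΣXᵢ, β + n).
Posterior mean = (α₀+S)/(β₀+n) = [n/(β₀+n)]·(S/n) + [β₀/(β₀+n)]·(α₀/β₀), so only n and β₀ enter the weight.
Weight on data w = n/(β₀+n) = 14/(5.8+14) = 14/19.8 = 0.7071.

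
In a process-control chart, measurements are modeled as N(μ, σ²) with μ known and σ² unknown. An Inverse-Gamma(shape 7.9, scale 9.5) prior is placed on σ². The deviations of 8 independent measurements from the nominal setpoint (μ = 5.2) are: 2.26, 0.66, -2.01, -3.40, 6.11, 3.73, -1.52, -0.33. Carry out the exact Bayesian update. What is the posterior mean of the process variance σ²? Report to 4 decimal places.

4.3031

With known mean μ and an Inverse-Gamma(α, β) prior on σ², the Normal likelihood is conjugate: posterior is Inv-Gamma(α + n/2, β + Σ(xᵢ−μ)²/2).
Σ(xᵢ−μ)² = (2.26)² + (0.66)² + (-2.01)² + (-3.40)² + (6.11)² + (3.73)² + (-1.52)² + (-0.33)² = 74.8076.
Posterior: Inv-Gamma(7.9 + 8/2, 9.5 + 74.8076/2) = Inv-Gamma(11.90, 46.90380).
E[σ²|data] = β/(α−1) = 46.90380/10.90 = 4.3031.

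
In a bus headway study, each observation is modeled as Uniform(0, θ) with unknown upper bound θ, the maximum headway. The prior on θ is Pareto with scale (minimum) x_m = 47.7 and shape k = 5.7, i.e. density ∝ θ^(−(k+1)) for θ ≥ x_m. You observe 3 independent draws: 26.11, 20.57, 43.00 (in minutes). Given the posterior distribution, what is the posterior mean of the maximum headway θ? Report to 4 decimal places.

A Pareto(scale x_m, shape k) prior on the upper bound θ of Uniform(0, θ) is conjugate: posterior is Pareto(max(x_m, max xᵢ), k + n).
Sample maximum = 43.00; prior scale x_m = 47.7 → posterior scale = max = 47.70.
Posterior shape = 5.7 + 3 = 8.7.
E[θ|data] = k·x_m/(k−1) = 8.7·47.70/7.7 = 53.8948.

53.8948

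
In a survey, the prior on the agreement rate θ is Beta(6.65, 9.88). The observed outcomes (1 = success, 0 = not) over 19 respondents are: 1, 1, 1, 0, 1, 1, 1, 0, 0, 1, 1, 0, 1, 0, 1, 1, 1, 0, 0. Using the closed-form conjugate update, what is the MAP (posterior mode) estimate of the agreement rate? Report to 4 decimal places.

The Beta prior is conjugate to a Binomial/Bernoulli likelihood; the update adds successes to α and failures to β.
Posterior: Beta(α+k, β+n−k) = Beta(6.65+12, 9.88+7) = Beta(18.65, 16.88).
Mode of Beta(a,b) for a,b>1 is (a−1)/(a+b−2) = 17.65/33.53 = 0.5264.

0.5264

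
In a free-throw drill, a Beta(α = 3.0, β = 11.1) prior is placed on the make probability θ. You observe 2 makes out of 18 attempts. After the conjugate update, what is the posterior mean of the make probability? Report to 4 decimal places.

0.1558

The Beta prior is conjugate to a Binomial/Bernoulli likelihood; the update adds successes to α and failures to β.
Posterior: Beta(α+k, β+n−k) = Beta(3.0+2, 11.1+16) = Beta(5.0, 27.1).
Posterior mean = α/(α+β) = 5.0/32.1 = 0.1558.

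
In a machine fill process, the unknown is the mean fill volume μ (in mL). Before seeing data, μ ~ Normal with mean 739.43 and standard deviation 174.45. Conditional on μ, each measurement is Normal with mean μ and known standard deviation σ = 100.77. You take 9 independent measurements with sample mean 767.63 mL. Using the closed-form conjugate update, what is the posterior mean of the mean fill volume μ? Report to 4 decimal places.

For Normal data with known variance σ², a Normal(μ₀, σ₀²) prior on μ is conjugate. Posterior precision = 1/σ₀² + n/σ²; posterior mean is the precision-weighted average of μ₀ and x̄.
n·x̄ = 9·767.63 = 6908.67.
σ₀² = 174.45² = 30432.8025, σ² = 100.77² = 10154.5929; σ² + n·σ₀² = 10154.5929 + 9·30432.8025 = 284049.8154.
Posterior mean = (μ₀/σ₀² + n·x̄/σ²)/(1/σ₀² + n/σ²) = (σ²·μ₀ + σ₀²·n·x̄)/(σ² + n·σ₀²) = (10154.5929·739.43 + 30432.8025·6908.67)/284049.8154 = 217758800.275722/284049.8154 = 766.6219.

766.6219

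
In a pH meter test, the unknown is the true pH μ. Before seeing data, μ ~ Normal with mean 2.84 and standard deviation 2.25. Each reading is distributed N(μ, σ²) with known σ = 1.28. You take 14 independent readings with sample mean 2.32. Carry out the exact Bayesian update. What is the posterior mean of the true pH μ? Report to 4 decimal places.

2.3317

For Normal data with known variance σ², a Normal(μ₀, σ₀²) prior on μ is conjugate. Posterior precision = 1/σ₀² + n/σ²; posterior mean is the precision-weighted average of μ₀ and x̄.
n·x̄ = 14·2.32 = 32.48.
σ₀² = 2.25² = 5.0625, σ² = 1.28² = 1.6384; σ² + n·σ₀² = 1.6384 + 14·5.0625 = 72.5134.
Posterior mean = (μ₀/σ₀² + n·x̄/σ²)/(1/σ₀² + n/σ²) = (σ²·μ₀ + σ₀²·n·x̄)/(σ² + n·σ₀²) = (1.6384·2.84 + 5.0625·32.48)/72.5134 = 169.083056/72.5134 = 2.3317.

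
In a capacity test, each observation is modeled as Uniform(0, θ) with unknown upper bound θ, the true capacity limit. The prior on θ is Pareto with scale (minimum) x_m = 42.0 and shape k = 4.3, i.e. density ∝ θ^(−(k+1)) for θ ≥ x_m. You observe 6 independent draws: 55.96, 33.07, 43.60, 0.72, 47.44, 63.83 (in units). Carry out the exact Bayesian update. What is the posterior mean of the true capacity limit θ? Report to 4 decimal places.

70.6934

A Pareto(scale x_m, shape k) prior on the upper bound θ of Uniform(0, θ) is conjugate: posterior is Pareto(max(x_m, max xᵢ), k + n).
Sample maximum = 63.83; prior scale x_m = 42.0 → posterior scale = max = 63.83.
Posterior shape = 4.3 + 6 = 10.3.
E[θ|data] = k·x_m/(k−1) = 10.3·63.83/9.3 = 70.6934.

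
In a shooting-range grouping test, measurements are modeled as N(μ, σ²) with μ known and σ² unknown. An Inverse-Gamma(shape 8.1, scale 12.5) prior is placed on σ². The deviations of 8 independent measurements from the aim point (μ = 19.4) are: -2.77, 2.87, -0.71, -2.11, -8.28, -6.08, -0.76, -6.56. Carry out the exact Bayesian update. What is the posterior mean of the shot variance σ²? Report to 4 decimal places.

8.7839

With known mean μ and an Inverse-Gamma(α, β) prior on σ², the Normal likelihood is conjugate: posterior is Inv-Gamma(α + n/2, β + Σ(xᵢ−μ)²/2).
Σ(xᵢ−μ)² = (-2.77)² + (2.87)² + (-0.71)² + (-2.11)² + (-8.28)² + (-6.08)² + (-0.76)² + (-6.56)² = 170.0020.
Posterior: Inv-Gamma(8.1 + 8/2, 12.5 + 170.0020/2) = Inv-Gamma(12.10, 97.50100).
E[σ²|data] = β/(α−1) = 97.50100/11.10 = 8.7839.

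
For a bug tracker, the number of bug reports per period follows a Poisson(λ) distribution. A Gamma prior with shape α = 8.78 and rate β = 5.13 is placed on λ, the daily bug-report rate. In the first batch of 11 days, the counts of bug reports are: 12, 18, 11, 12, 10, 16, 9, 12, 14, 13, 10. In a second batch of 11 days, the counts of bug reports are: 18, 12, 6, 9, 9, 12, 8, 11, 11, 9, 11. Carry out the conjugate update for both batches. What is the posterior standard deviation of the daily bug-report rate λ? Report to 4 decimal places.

With a Gamma(shape α, rate β) prior, the Poisson likelihood is conjugate: the posterior is Gamma(α + ΣXᵢ, β + n).
Batch 1: sum of counts S = 137 over n = 11 days.
After batch 1: Gamma(α+S, β+n) = Gamma(8.78+137, 5.13+11) = Gamma(145.78, 16.13).
Batch 2: sum of counts S = 116 over n = 11 days.
After batch 2: Gamma(α+S, β+n) = Gamma(145.78+116, 16.13+11) = Gamma(261.78, 27.13).
SD = √α/β = √261.78/27.13 = 0.5964.

0.5964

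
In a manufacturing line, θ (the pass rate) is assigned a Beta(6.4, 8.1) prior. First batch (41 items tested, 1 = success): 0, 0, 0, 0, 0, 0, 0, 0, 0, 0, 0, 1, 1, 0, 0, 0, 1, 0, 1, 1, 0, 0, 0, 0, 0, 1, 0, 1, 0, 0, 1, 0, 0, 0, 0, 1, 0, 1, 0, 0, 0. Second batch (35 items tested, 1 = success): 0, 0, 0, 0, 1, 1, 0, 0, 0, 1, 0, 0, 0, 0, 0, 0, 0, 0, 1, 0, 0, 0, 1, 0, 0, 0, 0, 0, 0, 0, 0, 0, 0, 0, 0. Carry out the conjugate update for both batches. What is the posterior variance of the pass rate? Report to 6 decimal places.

The Beta prior is conjugate to a Binomial/Bernoulli likelihood; the update adds successes to α and failures to β.
After batch 1: Beta(6.4+10, 8.1+31) = Beta(16.4, 39.1).
After batch 2: Beta(16.4+5, 39.1+30) = Beta(21.4, 69.1).
Var = αβ/((α+β)²(α+β+1)) = 21.4·69.1/(90.5²·91.5) = 0.001973.

0.001973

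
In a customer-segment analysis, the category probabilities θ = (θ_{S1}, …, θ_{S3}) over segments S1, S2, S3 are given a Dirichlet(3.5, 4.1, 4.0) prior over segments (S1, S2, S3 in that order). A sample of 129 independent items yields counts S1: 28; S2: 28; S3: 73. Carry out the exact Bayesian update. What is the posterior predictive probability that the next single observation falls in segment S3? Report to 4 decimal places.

0.5477

The Dirichlet prior is conjugate to the Multinomial likelihood: each posterior αⱼ = prior αⱼ + observed count nⱼ.
Posterior concentration: (31.5, 32.1, 77.0), total = 140.6.
P(next = S3 | data) = α_{S3}/Σα = 0.5477.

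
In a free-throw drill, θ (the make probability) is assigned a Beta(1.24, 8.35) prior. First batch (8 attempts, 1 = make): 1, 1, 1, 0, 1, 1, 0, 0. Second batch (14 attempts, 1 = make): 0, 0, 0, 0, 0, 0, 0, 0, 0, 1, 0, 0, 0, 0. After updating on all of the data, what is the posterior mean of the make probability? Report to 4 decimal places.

The Beta prior is conjugate to a Binomial/Bernoulli likelihood; the update adds successes to α and failures to β.
After batch 1: Beta(1.24+5, 8.35+3) = Beta(6.24, 11.35).
After batch 2: Beta(6.24+1, 11.35+13) = Beta(7.24, 24.35).
Posterior mean = α/(α+β) = 7.24/31.59 = 0.2292.

0.2292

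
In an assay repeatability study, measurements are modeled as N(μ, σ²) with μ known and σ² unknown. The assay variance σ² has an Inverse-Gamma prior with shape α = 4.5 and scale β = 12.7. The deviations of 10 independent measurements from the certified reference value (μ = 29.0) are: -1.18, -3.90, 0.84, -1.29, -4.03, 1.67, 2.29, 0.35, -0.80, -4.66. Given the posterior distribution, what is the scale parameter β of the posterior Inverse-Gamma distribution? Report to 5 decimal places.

With known mean μ and an Inverse-Gamma(α, β) prior on σ², the Normal likelihood is conjugate: posterior is Inv-Gamma(α + n/2, β + Σ(xᵢ−μ)²/2).
Σ(xᵢ−μ)² = (-1.18)² + (-3.90)² + (0.84)² + (-1.29)² + (-4.03)² + (1.67)² + (2.29)² + (0.35)² + (-0.80)² + (-4.66)² = 65.7241.
Posterior: Inv-Gamma(4.5 + 10/2, 12.7 + 65.7241/2) = Inv-Gamma(9.50, 45.56205).
Posterior β = 45.56205.

45.56205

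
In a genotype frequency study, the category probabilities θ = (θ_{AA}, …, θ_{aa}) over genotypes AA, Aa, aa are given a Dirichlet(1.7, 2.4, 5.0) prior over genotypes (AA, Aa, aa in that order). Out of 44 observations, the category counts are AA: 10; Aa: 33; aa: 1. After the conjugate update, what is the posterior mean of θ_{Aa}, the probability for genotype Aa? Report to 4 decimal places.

The Dirichlet prior is conjugate to the Multinomial likelihood: each posterior αⱼ = prior αⱼ + observed count nⱼ.
Posterior concentration: (11.7, 35.4, 6.0), total = 53.1.
E[θ_{Aa}|data] = α_{Aa}/Σα = 35.4/53.1 = 0.6667.

0.6667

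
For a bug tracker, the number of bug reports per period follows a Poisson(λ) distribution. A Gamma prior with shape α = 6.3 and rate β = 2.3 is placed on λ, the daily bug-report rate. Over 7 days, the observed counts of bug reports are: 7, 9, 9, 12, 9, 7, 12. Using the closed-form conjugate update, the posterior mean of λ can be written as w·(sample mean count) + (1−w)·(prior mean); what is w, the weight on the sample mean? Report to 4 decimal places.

With a Gamma(shape α, rate β) prior, the Poisson likelihood is conjugate: the posterior is Gamma(α + ΣXᵢ, β + n).
Posterior mean = (α₀+S)/(β₀+n) = [n/(β₀+n)]·(S/n) + [β₀/(β₀+n)]·(α₀/β₀), so only n and β₀ enter the weight.
Weight on data w = n/(β₀+n) = 7/(2.3+7) = 7/9.3 = 0.7527.

0.7527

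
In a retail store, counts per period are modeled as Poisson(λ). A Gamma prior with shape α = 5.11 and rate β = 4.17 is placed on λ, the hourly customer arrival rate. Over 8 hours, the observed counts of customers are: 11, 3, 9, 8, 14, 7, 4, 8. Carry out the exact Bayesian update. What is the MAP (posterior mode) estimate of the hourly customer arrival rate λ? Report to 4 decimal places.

With a Gamma(shape α, rate β) prior, the Poisson likelihood is conjugate: the posterior is Gamma(α + ΣXᵢ, β + n).
Sum of counts S = 64 over n = 8 hours.
Posterior: Gamma(α+S, β+n) = Gamma(5.11+64, 4.17+8) = Gamma(69.11, 12.17).
Mode of Gamma(α,β) for α≥1 is (α−1)/β = 68.11/12.17 = 5.5965.

5.5965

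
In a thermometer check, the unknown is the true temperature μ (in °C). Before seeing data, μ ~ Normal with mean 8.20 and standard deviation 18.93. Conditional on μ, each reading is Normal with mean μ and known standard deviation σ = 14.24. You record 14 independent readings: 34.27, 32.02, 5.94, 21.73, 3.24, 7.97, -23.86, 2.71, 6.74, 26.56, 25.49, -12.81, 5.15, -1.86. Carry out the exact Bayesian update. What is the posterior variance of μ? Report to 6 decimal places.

For Normal data with known variance σ², a Normal(μ₀, σ₀²) prior on μ is conjugate. Posterior precision = 1/σ₀² + n/σ²; posterior mean is the precision-weighted average of μ₀ and x̄.
σ₀² = 18.93² = 358.3449, σ² = 14.24² = 202.7776; σ² + n·σ₀² = 202.7776 + 14·358.3449 = 5219.6062.
Posterior precision = 1/σ₀² + n/σ² = 1/358.3449 + 14/202.7776 = (σ² + n·σ₀²)/(σ₀²σ²) = 5219.6062/(358.3449·202.7776); posterior variance σₙ² = σ₀²σ²/(σ² + n·σ₀²) = 358.3449·202.7776/5219.6062 = 13.921418.

13.921418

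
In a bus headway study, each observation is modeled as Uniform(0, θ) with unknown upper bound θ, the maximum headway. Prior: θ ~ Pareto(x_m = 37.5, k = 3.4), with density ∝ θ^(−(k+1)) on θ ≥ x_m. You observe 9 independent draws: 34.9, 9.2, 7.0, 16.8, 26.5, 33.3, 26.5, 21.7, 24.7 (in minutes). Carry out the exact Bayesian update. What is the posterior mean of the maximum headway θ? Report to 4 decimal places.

A Pareto(scale x_m, shape k) prior on the upper bound θ of Uniform(0, θ) is conjugate: posterior is Pareto(max(x_m, max xᵢ), k + n).
Sample maximum = 34.9; prior scale x_m = 37.5 → posterior scale = max = 37.5.
Posterior shape = 3.4 + 9 = 12.4.
E[θ|data] = k·x_m/(k−1) = 12.4·37.5/11.4 = 40.7895.

40.7895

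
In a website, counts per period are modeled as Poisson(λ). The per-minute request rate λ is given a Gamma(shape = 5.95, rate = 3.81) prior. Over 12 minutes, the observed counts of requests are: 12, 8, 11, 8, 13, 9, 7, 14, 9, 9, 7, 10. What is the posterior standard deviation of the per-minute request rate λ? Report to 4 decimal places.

With a Gamma(shape α, rate β) prior, the Poisson likelihood is conjugate: the posterior is Gamma(α + ΣXᵢ, β + n).
Sum of counts S = 117 over n = 12 minutes.
Posterior: Gamma(α+S, β+n) = Gamma(5.95+117, 3.81+12) = Gamma(122.95, 15.81).
SD = √α/β = √122.95/15.81 = 0.7013.

0.7013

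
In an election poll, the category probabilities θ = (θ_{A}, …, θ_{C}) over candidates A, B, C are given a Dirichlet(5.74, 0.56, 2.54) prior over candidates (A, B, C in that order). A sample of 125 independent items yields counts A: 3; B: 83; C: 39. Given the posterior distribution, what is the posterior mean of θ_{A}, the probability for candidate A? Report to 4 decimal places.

0.0653

The Dirichlet prior is conjugate to the Multinomial likelihood: each posterior αⱼ = prior αⱼ + observed count nⱼ.
Posterior concentration: (8.74, 83.56, 41.54), total = 133.84.
E[θ_{A}|data] = α_{A}/Σα = 8.74/133.84 = 0.0653.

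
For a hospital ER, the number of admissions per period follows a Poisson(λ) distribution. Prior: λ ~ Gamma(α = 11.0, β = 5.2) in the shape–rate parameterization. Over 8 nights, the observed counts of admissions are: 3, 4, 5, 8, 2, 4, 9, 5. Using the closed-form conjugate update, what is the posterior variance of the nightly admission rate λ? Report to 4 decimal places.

With a Gamma(shape α, rate β) prior, the Poisson likelihood is conjugate: the posterior is Gamma(α + ΣXᵢ, β + n).
Sum of counts S = 40 over n = 8 nights.
Posterior: Gamma(α+S, β+n) = Gamma(11.0+40, 5.2+8) = Gamma(51.0, 13.2).
Var = α/β² = 51.0/13.2² = 0.2927.

0.2927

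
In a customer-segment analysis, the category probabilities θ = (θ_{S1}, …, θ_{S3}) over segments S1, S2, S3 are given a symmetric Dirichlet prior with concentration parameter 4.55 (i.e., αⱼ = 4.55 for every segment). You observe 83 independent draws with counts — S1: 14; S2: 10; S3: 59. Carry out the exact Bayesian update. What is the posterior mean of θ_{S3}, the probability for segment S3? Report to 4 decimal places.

0.6575

The Dirichlet prior is conjugate to the Multinomial likelihood: each posterior αⱼ = prior αⱼ + observed count nⱼ.
Posterior concentration: (18.55, 14.55, 63.55), total = 96.65.
E[θ_{S3}|data] = α_{S3}/Σα = 63.55/96.65 = 0.6575.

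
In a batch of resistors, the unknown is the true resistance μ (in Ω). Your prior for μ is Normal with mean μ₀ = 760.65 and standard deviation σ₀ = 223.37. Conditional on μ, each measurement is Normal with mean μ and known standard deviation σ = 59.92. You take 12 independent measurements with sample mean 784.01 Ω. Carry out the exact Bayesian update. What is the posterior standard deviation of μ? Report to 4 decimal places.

For Normal data with known variance σ², a Normal(μ₀, σ₀²) prior on μ is conjugate. Posterior precision = 1/σ₀² + n/σ²; posterior mean is the precision-weighted average of μ₀ and x̄.
σ₀² = 223.37² = 49894.1569, σ² = 59.92² = 3590.4064; σ² + n·σ₀² = 3590.4064 + 12·49894.1569 = 602320.2892.
Posterior precision = 1/σ₀² + n/σ² = 1/49894.1569 + 12/3590.4064 = (σ² + n·σ₀²)/(σ₀²σ²) = 602320.2892/(49894.1569·3590.4064); posterior variance σₙ² = σ₀²σ²/(σ² + n·σ₀²) = 49894.1569·3590.4064/602320.2892 = 297.417011.
Posterior SD = √σₙ² = √(49894.1569·3590.4064/602320.2892) = 17.2458.

17.2458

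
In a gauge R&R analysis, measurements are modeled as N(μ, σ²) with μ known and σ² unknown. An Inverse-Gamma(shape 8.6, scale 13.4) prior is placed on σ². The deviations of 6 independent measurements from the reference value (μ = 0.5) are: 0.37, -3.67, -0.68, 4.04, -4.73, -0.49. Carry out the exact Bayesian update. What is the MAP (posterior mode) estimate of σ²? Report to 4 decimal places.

3.1668

With known mean μ and an Inverse-Gamma(α, β) prior on σ², the Normal likelihood is conjugate: posterior is Inv-Gamma(α + n/2, β + Σ(xᵢ−μ)²/2).
Σ(xᵢ−μ)² = (0.37)² + (-3.67)² + (-0.68)² + (4.04)² + (-4.73)² + (-0.49)² = 53.0028.
Posterior: Inv-Gamma(8.6 + 6/2, 13.4 + 53.0028/2) = Inv-Gamma(11.60, 39.90140).
Mode = β/(α+1) = 39.90140/12.60 = 3.1668.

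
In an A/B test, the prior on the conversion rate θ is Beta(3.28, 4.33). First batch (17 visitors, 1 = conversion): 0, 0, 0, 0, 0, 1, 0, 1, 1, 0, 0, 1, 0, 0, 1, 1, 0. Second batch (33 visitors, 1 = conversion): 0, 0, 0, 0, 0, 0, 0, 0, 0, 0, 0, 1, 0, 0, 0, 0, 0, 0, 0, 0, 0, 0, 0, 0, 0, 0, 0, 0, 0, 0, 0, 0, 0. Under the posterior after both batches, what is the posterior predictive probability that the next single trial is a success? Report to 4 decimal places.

0.1784

The Beta prior is conjugate to a Binomial/Bernoulli likelihood; the update adds successes to α and failures to β.
After batch 1: Beta(3.28+6, 4.33+11) = Beta(9.28, 15.33).
After batch 2: Beta(9.28+1, 15.33+32) = Beta(10.28, 47.33).
For a single future Bernoulli trial, P(success | data) = α/(α+β) = 0.1784.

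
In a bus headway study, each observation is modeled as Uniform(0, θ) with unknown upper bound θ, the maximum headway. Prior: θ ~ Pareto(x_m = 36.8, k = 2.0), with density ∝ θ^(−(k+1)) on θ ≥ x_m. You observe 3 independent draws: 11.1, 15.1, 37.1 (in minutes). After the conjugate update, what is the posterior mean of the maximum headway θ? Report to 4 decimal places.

A Pareto(scale x_m, shape k) prior on the upper bound θ of Uniform(0, θ) is conjugate: posterior is Pareto(max(x_m, max xᵢ), k + n).
Sample maximum = 37.1; prior scale x_m = 36.8 → posterior scale = max = 37.1.
Posterior shape = 2.0 + 3 = 5.0.
E[θ|data] = k·x_m/(k−1) = 5.0·37.1/4.0 = 46.3750.

46.3750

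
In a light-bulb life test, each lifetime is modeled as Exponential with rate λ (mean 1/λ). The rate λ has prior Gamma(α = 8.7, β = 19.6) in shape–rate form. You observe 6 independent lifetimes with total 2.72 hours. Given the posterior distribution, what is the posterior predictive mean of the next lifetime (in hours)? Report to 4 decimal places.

With a Gamma(shape α, rate β) prior on the exponential rate λ, the posterior after n observations with total T = Σxᵢ is Gamma(α+n, β+T).
Posterior: Gamma(8.7+6, 19.6+2.72) = Gamma(14.7, 22.32).
The predictive distribution for the next observation is Lomax; its mean is β/(α−1) = 22.32/13.7 = 1.6292.

1.6292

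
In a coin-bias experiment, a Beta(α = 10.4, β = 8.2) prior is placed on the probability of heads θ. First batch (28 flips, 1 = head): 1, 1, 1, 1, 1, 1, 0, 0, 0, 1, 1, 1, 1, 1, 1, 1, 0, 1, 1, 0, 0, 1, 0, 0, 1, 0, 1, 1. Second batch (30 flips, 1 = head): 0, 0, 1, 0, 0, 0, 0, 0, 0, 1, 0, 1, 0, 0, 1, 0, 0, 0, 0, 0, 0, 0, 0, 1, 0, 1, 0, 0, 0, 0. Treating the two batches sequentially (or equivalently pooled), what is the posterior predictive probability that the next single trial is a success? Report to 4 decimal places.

0.4621

The Beta prior is conjugate to a Binomial/Bernoulli likelihood; the update adds successes to α and failures to β.
After batch 1: Beta(10.4+19, 8.2+9) = Beta(29.4, 17.2).
After batch 2: Beta(29.4+6, 17.2+24) = Beta(35.4, 41.2).
For a single future Bernoulli trial, P(success | data) = α/(α+β) = 0.4621.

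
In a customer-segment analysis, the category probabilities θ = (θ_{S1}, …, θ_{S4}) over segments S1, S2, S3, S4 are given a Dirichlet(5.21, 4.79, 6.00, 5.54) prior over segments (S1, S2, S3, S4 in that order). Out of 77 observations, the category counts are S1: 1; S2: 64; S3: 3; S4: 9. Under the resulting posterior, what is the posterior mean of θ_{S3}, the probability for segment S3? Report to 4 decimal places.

0.0913

The Dirichlet prior is conjugate to the Multinomial likelihood: each posterior αⱼ = prior αⱼ + observed count nⱼ.
Posterior concentration: (6.21, 68.79, 9.00, 14.54), total = 98.54.
E[θ_{S3}|data] = α_{S3}/Σα = 9.00/98.54 = 0.0913.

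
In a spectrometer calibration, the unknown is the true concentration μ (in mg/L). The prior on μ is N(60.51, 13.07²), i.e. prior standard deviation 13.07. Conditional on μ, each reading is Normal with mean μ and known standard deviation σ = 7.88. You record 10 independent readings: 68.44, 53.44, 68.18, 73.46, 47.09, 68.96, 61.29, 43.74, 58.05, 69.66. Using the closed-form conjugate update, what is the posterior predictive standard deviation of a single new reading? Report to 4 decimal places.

8.2514

For Normal data with known variance σ², a Normal(μ₀, σ₀²) prior on μ is conjugate. Posterior precision = 1/σ₀² + n/σ²; posterior mean is the precision-weighted average of μ₀ and x̄.
σ₀² = 13.07² = 170.8249, σ² = 7.88² = 62.0944; σ² + n·σ₀² = 62.0944 + 10·170.8249 = 1770.3434.
Posterior precision = 1/σ₀² + n/σ² = 1/170.8249 + 10/62.0944 = (σ² + n·σ₀²)/(σ₀²σ²) = 1770.3434/(170.8249·62.0944); posterior variance σₙ² = σ₀²σ²/(σ² + n·σ₀²) = 170.8249·62.0944/1770.3434 = 5.991645.
Predictive variance for one new observation = σₙ² + σ² = 170.8249·62.0944/1770.3434 + 62.0944 = σ²·(σ₀² + 1770.3434)/1770.3434 = 62.0944·1941.1683/1770.3434 = 68.086045; SD = √(62.0944·1941.1683/1770.3434) = 8.2514.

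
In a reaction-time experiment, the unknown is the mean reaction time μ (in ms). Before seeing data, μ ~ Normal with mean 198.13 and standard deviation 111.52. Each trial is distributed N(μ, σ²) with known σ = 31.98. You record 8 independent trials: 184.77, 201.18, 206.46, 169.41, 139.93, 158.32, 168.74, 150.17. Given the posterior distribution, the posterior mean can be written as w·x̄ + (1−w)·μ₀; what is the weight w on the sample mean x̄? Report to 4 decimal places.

For Normal data with known variance σ², a Normal(μ₀, σ₀²) prior on μ is conjugate. Posterior precision = 1/σ₀² + n/σ²; posterior mean is the precision-weighted average of μ₀ and x̄.
σ₀² = 111.52² = 12436.7104, σ² = 31.98² = 1022.7204. Prior precision 1/σ₀² = 1/12436.7104; data precision n/σ² = 8/1022.7204.
w = (n/σ²)/(1/σ₀² + n/σ²) = n·σ₀²/(σ² + n·σ₀²) = 8·12436.7104/(1022.7204 + 8·12436.7104) = 99493.6832/100516.4036 = 0.9898.

0.9898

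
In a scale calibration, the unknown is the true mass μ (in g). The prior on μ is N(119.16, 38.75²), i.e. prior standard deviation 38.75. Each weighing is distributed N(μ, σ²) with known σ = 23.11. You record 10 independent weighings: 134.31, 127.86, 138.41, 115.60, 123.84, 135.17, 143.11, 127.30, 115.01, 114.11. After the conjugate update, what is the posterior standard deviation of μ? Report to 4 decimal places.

For Normal data with known variance σ², a Normal(μ₀, σ₀²) prior on μ is conjugate. Posterior precision = 1/σ₀² + n/σ²; posterior mean is the precision-weighted average of μ₀ and x̄.
σ₀² = 38.75² = 1501.5625, σ² = 23.11² = 534.0721; σ² + n·σ₀² = 534.0721 + 10·1501.5625 = 15549.6971.
Posterior precision = 1/σ₀² + n/σ² = 1/1501.5625 + 10/534.0721 = (σ² + n·σ₀²)/(σ₀²σ²) = 15549.6971/(1501.5625·534.0721); posterior variance σₙ² = σ₀²σ²/(σ² + n·σ₀²) = 1501.5625·534.0721/15549.6971 = 51.572878.
Posterior SD = √σₙ² = √(1501.5625·534.0721/15549.6971) = 7.1814.

7.1814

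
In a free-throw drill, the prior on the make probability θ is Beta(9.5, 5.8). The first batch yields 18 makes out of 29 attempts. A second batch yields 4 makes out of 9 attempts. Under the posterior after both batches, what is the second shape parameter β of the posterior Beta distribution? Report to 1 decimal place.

The Beta prior is conjugate to a Binomial/Bernoulli likelihood; the update adds successes to α and failures to β.
After batch 1: Beta(9.5+18, 5.8+11) = Beta(27.5, 16.8).
After batch 2: Beta(27.5+4, 16.8+5) = Beta(31.5, 21.8).
Posterior β = 21.8.

21.8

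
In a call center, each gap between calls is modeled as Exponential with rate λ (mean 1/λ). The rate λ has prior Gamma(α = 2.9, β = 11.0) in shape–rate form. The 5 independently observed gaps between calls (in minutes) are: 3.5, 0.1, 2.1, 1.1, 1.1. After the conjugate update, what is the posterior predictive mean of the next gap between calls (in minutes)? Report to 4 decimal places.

With a Gamma(shape α, rate β) prior on the exponential rate λ, the posterior after n observations with total T = Σxᵢ is Gamma(α+n, β+T).
Sum of observations T = 7.9 minutes; n = 5.
Posterior: Gamma(2.9+5, 11.0+7.9) = Gamma(7.9, 18.9).
The predictive distribution for the next observation is Lomax; its mean is β/(α−1) = 18.9/6.9 = 2.7391.

2.7391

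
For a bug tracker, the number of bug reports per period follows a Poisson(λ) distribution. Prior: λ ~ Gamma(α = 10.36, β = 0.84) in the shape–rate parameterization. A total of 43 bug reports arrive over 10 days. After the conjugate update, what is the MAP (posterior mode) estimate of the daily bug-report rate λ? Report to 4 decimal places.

4.8303

With a Gamma(shape α, rate β) prior, the Poisson likelihood is conjugate: the posterior is Gamma(α + ΣXᵢ, β + n).
Posterior: Gamma(α+S, β+n) = Gamma(10.36+43, 0.84+10) = Gamma(53.36, 10.84).
Mode of Gamma(α,β) for α≥1 is (α−1)/β = 52.36/10.84 = 4.8303.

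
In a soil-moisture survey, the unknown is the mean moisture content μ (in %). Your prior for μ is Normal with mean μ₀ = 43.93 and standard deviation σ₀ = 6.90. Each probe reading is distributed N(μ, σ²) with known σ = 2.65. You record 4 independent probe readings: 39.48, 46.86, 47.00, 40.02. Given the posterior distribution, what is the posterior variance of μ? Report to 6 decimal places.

1.693188

For Normal data with known variance σ², a Normal(μ₀, σ₀²) prior on μ is conjugate. Posterior precision = 1/σ₀² + n/σ²; posterior mean is the precision-weighted average of μ₀ and x̄.
σ₀² = 6.90² = 47.61, σ² = 2.65² = 7.0225; σ² + n·σ₀² = 7.0225 + 4·47.61 = 197.4625.
Posterior precision = 1/σ₀² + n/σ² = 1/47.61 + 4/7.0225 = (σ² + n·σ₀²)/(σ₀²σ²) = 197.4625/(47.61·7.0225); posterior variance σₙ² = σ₀²σ²/(σ² + n·σ₀²) = 47.61·7.0225/197.4625 = 1.693188.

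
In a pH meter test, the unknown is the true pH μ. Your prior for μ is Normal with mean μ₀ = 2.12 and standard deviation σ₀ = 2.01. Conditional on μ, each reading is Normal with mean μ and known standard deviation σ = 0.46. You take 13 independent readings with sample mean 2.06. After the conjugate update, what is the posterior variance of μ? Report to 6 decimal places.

For Normal data with known variance σ², a Normal(μ₀, σ₀²) prior on μ is conjugate. Posterior precision = 1/σ₀² + n/σ²; posterior mean is the precision-weighted average of μ₀ and x̄.
σ₀² = 2.01² = 4.0401, σ² = 0.46² = 0.2116; σ² + n·σ₀² = 0.2116 + 13·4.0401 = 52.7329.
Posterior precision = 1/σ₀² + n/σ² = 1/4.0401 + 13/0.2116 = (σ² + n·σ₀²)/(σ₀²σ²) = 52.7329/(4.0401·0.2116); posterior variance σₙ² = σ₀²σ²/(σ² + n·σ₀²) = 4.0401·0.2116/52.7329 = 0.016212.

0.016212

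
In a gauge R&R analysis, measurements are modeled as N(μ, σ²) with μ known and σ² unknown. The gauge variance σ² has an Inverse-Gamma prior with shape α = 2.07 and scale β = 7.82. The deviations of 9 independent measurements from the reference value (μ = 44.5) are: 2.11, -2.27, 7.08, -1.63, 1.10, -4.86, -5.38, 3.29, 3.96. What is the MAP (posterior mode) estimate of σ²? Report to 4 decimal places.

With known mean μ and an Inverse-Gamma(α, β) prior on σ², the Normal likelihood is conjugate: posterior is Inv-Gamma(α + n/2, β + Σ(xᵢ−μ)²/2).
Σ(xᵢ−μ)² = (2.11)² + (-2.27)² + (7.08)² + (-1.63)² + (1.10)² + (-4.86)² + (-5.38)² + (3.29)² + (3.96)² = 142.6680.
Posterior: Inv-Gamma(2.07 + 9/2, 7.82 + 142.6680/2) = Inv-Gamma(6.57, 79.15400).
Mode = β/(α+1) = 79.15400/7.57 = 10.4563.

10.4563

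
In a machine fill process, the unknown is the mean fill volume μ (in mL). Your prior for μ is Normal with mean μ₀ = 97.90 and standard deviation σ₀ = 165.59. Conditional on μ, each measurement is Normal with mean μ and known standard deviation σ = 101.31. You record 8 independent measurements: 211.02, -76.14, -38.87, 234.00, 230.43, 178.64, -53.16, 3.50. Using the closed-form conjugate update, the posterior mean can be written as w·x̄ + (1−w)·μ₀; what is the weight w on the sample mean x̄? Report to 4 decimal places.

0.9553

For Normal data with known variance σ², a Normal(μ₀, σ₀²) prior on μ is conjugate. Posterior precision = 1/σ₀² + n/σ²; posterior mean is the precision-weighted average of μ₀ and x̄.
σ₀² = 165.59² = 27420.0481, σ² = 101.31² = 10263.7161. Prior precision 1/σ₀² = 1/27420.0481; data precision n/σ² = 8/10263.7161.
w = (n/σ²)/(1/σ₀² + n/σ²) = n·σ₀²/(σ² + n·σ₀²) = 8·27420.0481/(10263.7161 + 8·27420.0481) = 219360.3848/229624.1009 = 0.9553.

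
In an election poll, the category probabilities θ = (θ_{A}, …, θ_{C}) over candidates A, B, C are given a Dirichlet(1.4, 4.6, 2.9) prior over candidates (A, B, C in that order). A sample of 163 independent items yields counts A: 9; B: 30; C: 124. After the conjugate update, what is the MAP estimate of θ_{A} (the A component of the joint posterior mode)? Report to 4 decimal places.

The Dirichlet prior is conjugate to the Multinomial likelihood: each posterior αⱼ = prior αⱼ + observed count nⱼ.
Posterior concentration: (10.4, 34.6, 126.9), total = 171.9.
Joint mode component: (α_{A}−1)/(Σα−K) = 9.4/168.9 = 0.0557.

0.0557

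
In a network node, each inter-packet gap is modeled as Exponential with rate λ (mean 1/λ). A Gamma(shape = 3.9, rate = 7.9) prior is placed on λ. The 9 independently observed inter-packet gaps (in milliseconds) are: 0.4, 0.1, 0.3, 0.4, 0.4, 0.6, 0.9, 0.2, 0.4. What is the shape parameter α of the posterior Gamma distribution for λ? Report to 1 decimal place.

With a Gamma(shape α, rate β) prior on the exponential rate λ, the posterior after n observations with total T = Σxᵢ is Gamma(α+n, β+T).
Sum of observations T = 3.7 milliseconds; n = 9.
Posterior: Gamma(3.9+9, 7.9+3.7) = Gamma(12.9, 11.6).
Posterior α = 12.9.

12.9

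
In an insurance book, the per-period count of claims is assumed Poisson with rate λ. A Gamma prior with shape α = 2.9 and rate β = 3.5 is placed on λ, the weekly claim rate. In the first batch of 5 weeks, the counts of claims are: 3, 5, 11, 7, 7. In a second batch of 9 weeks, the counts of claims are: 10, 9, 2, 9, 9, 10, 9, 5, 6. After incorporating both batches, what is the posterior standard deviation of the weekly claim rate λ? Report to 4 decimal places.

0.5853

With a Gamma(shape α, rate β) prior, the Poisson likelihood is conjugate: the posterior is Gamma(α + ΣXᵢ, β + n).
Batch 1: sum of counts S = 33 over n = 5 weeks.
After batch 1: Gamma(α+S, β+n) = Gamma(2.9+33, 3.5+5) = Gamma(35.9, 8.5).
Batch 2: sum of counts S = 69 over n = 9 weeks.
After batch 2: Gamma(α+S, β+n) = Gamma(35.9+69, 8.5+9) = Gamma(104.9, 17.5).
SD = √α/β = √104.9/17.5 = 0.5853.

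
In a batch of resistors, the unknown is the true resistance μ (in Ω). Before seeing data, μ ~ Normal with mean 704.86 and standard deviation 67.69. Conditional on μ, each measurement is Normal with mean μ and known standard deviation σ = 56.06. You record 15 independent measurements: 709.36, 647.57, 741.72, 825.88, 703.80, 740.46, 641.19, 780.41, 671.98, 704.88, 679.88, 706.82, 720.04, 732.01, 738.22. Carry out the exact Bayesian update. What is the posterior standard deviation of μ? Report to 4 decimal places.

For Normal data with known variance σ², a Normal(μ₀, σ₀²) prior on μ is conjugate. Posterior precision = 1/σ₀² + n/σ²; posterior mean is the precision-weighted average of μ₀ and x̄.
σ₀² = 67.69² = 4581.9361, σ² = 56.06² = 3142.7236; σ² + n·σ₀² = 3142.7236 + 15·4581.9361 = 71871.7651.
Posterior precision = 1/σ₀² + n/σ² = 1/4581.9361 + 15/3142.7236 = (σ² + n·σ₀²)/(σ₀²σ²) = 71871.7651/(4581.9361·3142.7236); posterior variance σₙ² = σ₀²σ²/(σ² + n·σ₀²) = 4581.9361·3142.7236/71871.7651 = 200.353486.
Posterior SD = √σₙ² = √(4581.9361·3142.7236/71871.7651) = 14.1546.

14.1546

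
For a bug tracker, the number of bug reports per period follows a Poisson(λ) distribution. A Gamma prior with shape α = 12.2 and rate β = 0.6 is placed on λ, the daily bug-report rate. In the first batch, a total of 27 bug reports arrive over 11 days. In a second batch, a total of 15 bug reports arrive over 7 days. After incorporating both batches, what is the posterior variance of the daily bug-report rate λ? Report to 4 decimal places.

0.1567

With a Gamma(shape α, rate β) prior, the Poisson likelihood is conjugate: the posterior is Gamma(α + ΣXᵢ, β + n).
After batch 1: Gamma(α+S, β+n) = Gamma(12.2+27, 0.6+11) = Gamma(39.2, 11.6).
After batch 2: Gamma(α+S, β+n) = Gamma(39.2+15, 11.6+7) = Gamma(54.2, 18.6).
Var = α/β² = 54.2/18.6² = 0.1567.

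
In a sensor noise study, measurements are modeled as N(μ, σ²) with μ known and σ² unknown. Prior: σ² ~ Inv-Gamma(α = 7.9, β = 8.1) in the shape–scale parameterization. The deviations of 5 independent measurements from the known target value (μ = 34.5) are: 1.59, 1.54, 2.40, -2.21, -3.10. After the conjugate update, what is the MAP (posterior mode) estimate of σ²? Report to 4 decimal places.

With known mean μ and an Inverse-Gamma(α, β) prior on σ², the Normal likelihood is conjugate: posterior is Inv-Gamma(α + n/2, β + Σ(xᵢ−μ)²/2).
Σ(xᵢ−μ)² = (1.59)² + (1.54)² + (2.40)² + (-2.21)² + (-3.10)² = 25.1538.
Posterior: Inv-Gamma(7.9 + 5/2, 8.1 + 25.1538/2) = Inv-Gamma(10.40, 20.67690).
Mode = β/(α+1) = 20.67690/11.40 = 1.8138.

1.8138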